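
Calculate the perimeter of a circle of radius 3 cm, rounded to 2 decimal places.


Shape: circle
Radius r = 3 cm
Formula: C = 2 * pi * r
C = 2 * pi * 3
C = 6 * pi
C = 18.85
18.85 cm


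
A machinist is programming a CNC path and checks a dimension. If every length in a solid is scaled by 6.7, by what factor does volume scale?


Linear scale factor k = 6.7
Rule: under a linear scaling by k, volumes scale by k^3.
k^3 = 6.7 * 6.7 * 6.7
k^3 = 44.89 * 6.7
k^3 = 300.763
Volume scales by a factor of 300.763.
300.763 (dimensionless)


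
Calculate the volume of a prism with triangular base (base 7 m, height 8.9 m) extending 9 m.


Shape: triangular prism
Triangle base = 7 m, triangle height = 8.9 m, prism length L = 9 m
Formula: V = (1/2 * b * h_tri) * L
Cross-section area = 0.5 * 7 * 8.9 = 31.15
V = 31.15 * 9
V = 280.35
280.35 m^3


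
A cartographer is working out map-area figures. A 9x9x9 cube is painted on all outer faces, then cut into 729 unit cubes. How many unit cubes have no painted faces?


Large cube: 9 x 9 x 9, cut into unit cubes.
n = 9, so n - 2 = 7
Unpainted cubes form the interior (n - 2)^3 block.
(n - 2)^3 = 7^3 = 343
343 unit cubes


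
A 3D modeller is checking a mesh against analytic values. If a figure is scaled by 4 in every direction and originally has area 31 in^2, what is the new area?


Linear scale factor k = 4
Original area = 31 in^2
Rule: under a linear scaling by k, areas scale by k^2.
k^2 = 4^2 = 16
New area = 31 * 16
New area = 496
496 in^2


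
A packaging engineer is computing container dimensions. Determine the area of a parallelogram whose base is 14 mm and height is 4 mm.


Shape: parallelogram
Base b = 14 mm, Height h = 4 mm
Formula: A = b * h
A = 14 * 4
A = 56
56 mm^2


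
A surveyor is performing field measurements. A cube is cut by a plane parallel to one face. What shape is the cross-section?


Solid: cube
Cutting plane: parallel to one face
Visualize the intersection of the plane with the solid's surface.
The boundary of the cut region is a square.
square


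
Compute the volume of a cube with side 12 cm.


Shape: cube
Side s = 12 cm
Formula: V = s^3
V = 12 * 12 * 12
V = 144 * 12
V = 1728
1728 cm^3


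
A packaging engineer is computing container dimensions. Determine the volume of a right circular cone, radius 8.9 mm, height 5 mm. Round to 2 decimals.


Shape: cone
Radius r = 8.9 mm, Height h = 5 mm
Formula: V = (1/3) * pi * r^2 * h
r^2 = 79.21
pi * r^2 * h = pi * 79.21 * 5 = 396.05 * pi
V = 396.05 * pi / 3
V = 414.74
414.74 mm^3


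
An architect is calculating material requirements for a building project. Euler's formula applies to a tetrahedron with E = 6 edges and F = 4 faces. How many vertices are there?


Polyhedron: tetrahedron
Euler's formula for convex polyhedra: V - E + F = 2
Given: E = 6 edges and F = 4 faces
Solve for V:
V = 2 + E - F = 2 + 6 - 4 = 4
4 vertices


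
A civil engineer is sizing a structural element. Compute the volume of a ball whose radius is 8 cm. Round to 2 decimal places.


Shape: sphere
Radius r = 8 cm
Formula: V = (4/3) * pi * r^3
r^3 = 512
(4/3) * 512 = 682.666667
V = 682.666667 * pi
V = 2144.66
2144.66 cm^3


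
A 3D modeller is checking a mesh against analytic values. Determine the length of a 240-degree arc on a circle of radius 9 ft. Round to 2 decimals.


Shape: circular arc
Radius r = 9 ft, Angle = 240 degrees
Formula: L = (angle/360) * 2 * pi * r
2 * pi * r = 18 * pi
L = (240/360) * 18 * pi
L = 12 * pi
L = 37.7
37.7 ft


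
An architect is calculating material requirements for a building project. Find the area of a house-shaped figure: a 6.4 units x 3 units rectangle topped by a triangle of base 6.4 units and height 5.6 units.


Composite shape: rectangle + triangle
Rectangle area = 6.4 * 3 = 19.2
Triangle area = 0.5 * 6.4 * 5.6 = 17.92
Total = 19.2 + 17.92
Total = 37.12
37.12 units^2


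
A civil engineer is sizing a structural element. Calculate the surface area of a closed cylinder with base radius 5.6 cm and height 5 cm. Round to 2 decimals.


Shape: closed cylinder
Radius r = 5.6 cm, Height h = 5 cm
Formula: SA = 2*pi*r^2 + 2*pi*r*h = 2*pi*r*(r + h)
r + h = 10.6
2 * r * (r + h) = 2 * 5.6 * 10.6 = 118.72
SA = 118.72 * pi
SA = 372.97
372.97 cm^2


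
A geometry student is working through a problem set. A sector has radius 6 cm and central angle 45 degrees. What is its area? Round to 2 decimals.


Shape: circular sector
Radius r = 6 cm, Angle = 45 degrees
Formula: A = (angle/360) * pi * r^2
r^2 = 36
Fraction of circle = 45/360
A = (45/360) * pi * 36
A = 4.5 * pi
A = 14.14
14.14 cm^2


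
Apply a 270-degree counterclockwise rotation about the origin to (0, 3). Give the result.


Transformation: rotation about the origin
Original point: (0, 3)
Rule for 270 deg counterclockwise: (x, y) -> (y, -x)
Apply: (0, 3) -> (3, 0)
(3, 0)


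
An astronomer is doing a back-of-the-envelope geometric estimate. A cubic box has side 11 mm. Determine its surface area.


Shape: cube
Side s = 11 mm
A cube has 6 square faces.
Formula: SA = 6 * s^2
s^2 = 121
SA = 6 * 121
SA = 726
726 mm^2


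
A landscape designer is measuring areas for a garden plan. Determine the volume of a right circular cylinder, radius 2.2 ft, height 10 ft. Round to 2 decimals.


Shape: cylinder
Radius r = 2.2 ft, Height h = 10 ft
Formula: V = pi * r^2 * h
r^2 = 4.84
V = pi * 4.84 * 10
V = 48.4 * pi
V = 152.05
152.05 ft^3


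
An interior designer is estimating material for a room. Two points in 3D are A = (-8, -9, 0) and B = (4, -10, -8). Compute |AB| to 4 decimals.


3D distance between two points
P1 = (-8, -9, 0), P2 = (4, -10, -8)
Formula: d = sqrt((x2-x1)^2 + (y2-y1)^2 + (z2-z1)^2)
dx = 4 - -8 = 12
dy = -10 - -9 = -1
dz = -8 - 0 = -8
dx^2 + dy^2 + dz^2 = 144 + 1 + 64 = 209
d = sqrt(209)
d = 14.4568
14.4568 units


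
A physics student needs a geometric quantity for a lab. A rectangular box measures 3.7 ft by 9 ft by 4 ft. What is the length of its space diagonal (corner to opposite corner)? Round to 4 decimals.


Shape: rectangular box (space diagonal)
l = 3.7 ft, w = 9 ft, h = 4 ft
Visualize: the diagonal of the base, then a right triangle with that diagonal and the height.
Formula: d = sqrt(l^2 + w^2 + h^2)
l^2 + w^2 + h^2 = 13.69 + 81 + 16 = 110.69
d = sqrt(110.69)
d = 10.5209
10.5209 ft


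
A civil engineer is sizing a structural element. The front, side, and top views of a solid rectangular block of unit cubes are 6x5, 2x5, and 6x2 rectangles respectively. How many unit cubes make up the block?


Orthographic views of a solid rectangular block:
Front view 6 x 5 -> length = 6, height = 5
Side view 2 x 5 -> width = 2, height = 5 (consistent)
Top view 6 x 2 -> confirms length = 6, width = 2
The block is 6 x 2 x 5.
Total unit cubes = 6 * 2 * 5 = 60
60 unit cubes


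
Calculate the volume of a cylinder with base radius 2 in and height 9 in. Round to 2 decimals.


Shape: cylinder
Radius r = 2 in, Height h = 9 in
Formula: V = pi * r^2 * h
r^2 = 4
V = pi * 4 * 9
V = 36 * pi
V = 113.1
113.1 in^3


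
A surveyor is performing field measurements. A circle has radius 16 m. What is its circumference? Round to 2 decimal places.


Shape: circle
Radius r = 16 m
Formula: C = 2 * pi * r
C = 2 * pi * 16
C = 32 * pi
C = 100.53
100.53 m


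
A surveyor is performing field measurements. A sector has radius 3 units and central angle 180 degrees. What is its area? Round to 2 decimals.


Shape: circular sector
Radius r = 3 units, Angle = 180 degrees
Formula: A = (angle/360) * pi * r^2
r^2 = 9
Fraction of circle = 180/360
A = (180/360) * pi * 9
A = 4.5 * pi
A = 14.14
14.14 units^2


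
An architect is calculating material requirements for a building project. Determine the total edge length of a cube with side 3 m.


Shape: cube
Side s = 3 m
A cube has 12 edges, all equal.
Formula: total edge length = 12 * s
Total = 12 * 3
Total = 36
36 m


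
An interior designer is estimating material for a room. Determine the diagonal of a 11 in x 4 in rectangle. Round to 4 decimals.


Shape: rectangle (diagonal via Pythagoras)
Sides: 11 in and 4 in
Formula: d = sqrt(l^2 + w^2)
l^2 = 121, w^2 = 16
l^2 + w^2 = 137
d = sqrt(137)
d = 11.7047
11.7047 in


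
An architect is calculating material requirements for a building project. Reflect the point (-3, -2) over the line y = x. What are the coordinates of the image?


Transformation: reflection
Original point: (-3, -2)
Rule for reflection over y = x: (x, y) -> (y, x)
Apply: (-3, -2) -> (-2, -3)
(-2, -3)


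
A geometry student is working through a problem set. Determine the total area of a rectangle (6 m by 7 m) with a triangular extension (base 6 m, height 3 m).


Composite shape: rectangle + triangle
Rectangle area = 6 * 7 = 42
Triangle area = 0.5 * 6 * 3 = 9
Total = 42 + 9
Total = 51
51 m^2


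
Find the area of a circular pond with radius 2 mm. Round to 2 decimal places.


Shape: circle
Radius r = 2 mm
Formula: A = pi * r^2
r^2 = 2^2 = 4
A = pi * 4
A = 12.57
12.57 mm^2


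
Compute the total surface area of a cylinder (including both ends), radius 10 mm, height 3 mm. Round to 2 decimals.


Shape: closed cylinder
Radius r = 10 mm, Height h = 3 mm
Formula: SA = 2*pi*r^2 + 2*pi*r*h = 2*pi*r*(r + h)
r + h = 13
2 * r * (r + h) = 2 * 10 * 13 = 260
SA = 260 * pi
SA = 816.81
816.81 mm^2


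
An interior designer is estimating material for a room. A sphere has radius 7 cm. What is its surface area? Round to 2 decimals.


Shape: sphere
Radius r = 7 cm
Formula: SA = 4 * pi * r^2
r^2 = 49
SA = 4 * pi * 49
SA = 196 * pi
SA = 615.75
615.75 cm^2


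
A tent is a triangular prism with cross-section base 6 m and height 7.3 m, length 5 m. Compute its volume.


Shape: triangular prism
Triangle base = 6 m, triangle height = 7.3 m, prism length L = 5 m
Formula: V = (1/2 * b * h_tri) * L
Cross-section area = 0.5 * 6 * 7.3 = 21.9
V = 21.9 * 5
V = 109.5
109.5 m^3


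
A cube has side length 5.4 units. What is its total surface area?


Shape: cube
Side s = 5.4 units
A cube has 6 square faces.
Formula: SA = 6 * s^2
s^2 = 29.16
SA = 6 * 29.16
SA = 174.96
174.96 units^2


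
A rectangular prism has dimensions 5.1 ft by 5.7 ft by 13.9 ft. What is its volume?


Shape: rectangular prism
l = 5.1 ft, w = 5.7 ft, h = 13.9 ft
Formula: V = l * w * h
V = 5.1 * 5.7 * 13.9
V = 29.07 * 13.9
V = 404.073
404.073 ft^3


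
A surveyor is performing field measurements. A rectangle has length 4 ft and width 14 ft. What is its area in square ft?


Shape: rectangle
Length l = 4 ft, Width w = 14 ft
Formula: A = l * w
A = 4 * 14
A = 56
56 ft^2


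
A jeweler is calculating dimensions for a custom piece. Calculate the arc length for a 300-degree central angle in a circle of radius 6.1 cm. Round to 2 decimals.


Shape: circular arc
Radius r = 6.1 cm, Angle = 300 degrees
Formula: L = (angle/360) * 2 * pi * r
2 * pi * r = 12.2 * pi
L = (300/360) * 12.2 * pi
L = 10.166667 * pi
L = 31.94
31.94 cm


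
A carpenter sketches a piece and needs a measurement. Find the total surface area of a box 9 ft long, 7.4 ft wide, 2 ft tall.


Shape: rectangular prism
l = 9 ft, w = 7.4 ft, h = 2 ft
Formula: SA = 2(lw + lh + wh)
lw = 66.6, lh = 18, wh = 14.8
lw + lh + wh = 99.4
SA = 2 * 99.4
SA = 198.8
198.8 ft^2


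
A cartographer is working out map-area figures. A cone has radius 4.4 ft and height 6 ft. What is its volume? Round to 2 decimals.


Shape: cone
Radius r = 4.4 ft, Height h = 6 ft
Formula: V = (1/3) * pi * r^2 * h
r^2 = 19.36
pi * r^2 * h = pi * 19.36 * 6 = 116.16 * pi
V = 116.16 * pi / 3
V = 121.64
121.64 ft^3


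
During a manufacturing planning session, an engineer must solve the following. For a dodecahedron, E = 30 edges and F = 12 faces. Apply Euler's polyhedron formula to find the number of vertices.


Polyhedron: dodecahedron
Euler's formula for convex polyhedra: V - E + F = 2
Given: E = 30 edges and F = 12 faces
Solve for V:
V = 2 + E - F = 2 + 30 - 12 = 20
20 vertices


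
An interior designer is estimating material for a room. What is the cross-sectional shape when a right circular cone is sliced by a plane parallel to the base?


Solid: right circular cone
Cutting plane: parallel to the base
Visualize the intersection of the plane with the solid's surface.
The boundary of the cut region is a circle.
circle


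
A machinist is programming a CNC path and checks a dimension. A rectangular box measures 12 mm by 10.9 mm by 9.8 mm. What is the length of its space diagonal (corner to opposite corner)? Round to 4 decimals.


Shape: rectangular box (space diagonal)
l = 12 mm, w = 10.9 mm, h = 9.8 mm
Visualize: the diagonal of the base, then a right triangle with that diagonal and the height.
Formula: d = sqrt(l^2 + w^2 + h^2)
l^2 + w^2 + h^2 = 144 + 118.81 + 96.04 = 358.85
d = sqrt(358.85)
d = 18.9433
18.9433 mm


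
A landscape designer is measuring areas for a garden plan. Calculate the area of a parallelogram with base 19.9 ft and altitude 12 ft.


Shape: parallelogram
Base b = 19.9 ft, Height h = 12 ft
Formula: A = b * h
A = 19.9 * 12
A = 238.8
238.8 ft^2


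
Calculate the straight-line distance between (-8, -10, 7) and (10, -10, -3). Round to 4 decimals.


3D distance between two points
P1 = (-8, -10, 7), P2 = (10, -10, -3)
Formula: d = sqrt((x2-x1)^2 + (y2-y1)^2 + (z2-z1)^2)
dx = 10 - -8 = 18
dy = -10 - -10 = 0
dz = -3 - 7 = -10
dx^2 + dy^2 + dz^2 = 324 + 0 + 100 = 424
d = sqrt(424)
d = 20.5913
20.5913 units


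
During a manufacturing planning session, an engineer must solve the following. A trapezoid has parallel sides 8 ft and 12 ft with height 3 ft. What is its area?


Shape: trapezoid
Parallel sides a = 8 ft, b = 12 ft; Height h = 3 ft
Formula: A = (a + b) * h / 2
a + b = 8 + 12 = 20
A = 20 * 3 / 2
A = 60 / 2
A = 30
30 ft^2


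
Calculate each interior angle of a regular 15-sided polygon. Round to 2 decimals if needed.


Shape: regular pentadecagon (15 sides)
Formula: interior angle = (n - 2) * 180 / n
(n - 2) = 13
(n - 2) * 180 = 2340
angle = 2340 / 15
angle = 156
156 degrees


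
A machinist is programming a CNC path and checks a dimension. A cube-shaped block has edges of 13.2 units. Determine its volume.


Shape: cube
Side s = 13.2 units
Formula: V = s^3
V = 13.2 * 13.2 * 13.2
V = 174.24 * 13.2
V = 2299.968
2299.968 units^3


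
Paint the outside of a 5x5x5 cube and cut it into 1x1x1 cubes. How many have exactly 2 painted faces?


Large cube: 5 x 5 x 5, cut into unit cubes.
n = 5, so n - 2 = 3
Cubes with 2 painted faces lie along the edges, excluding corners.
A cube has 12 edges; each contributes (n - 2) = 3 such cubes.
Count = 12 * 3 = 36
36 unit cubes


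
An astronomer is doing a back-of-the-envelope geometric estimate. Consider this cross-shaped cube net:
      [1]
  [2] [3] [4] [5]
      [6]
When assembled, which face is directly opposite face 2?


Net: cross layout. Take square 3 as the base (bottom).
Fold the four squares in the horizontal row up around 3: 2 -> left, 4 -> right, 5 wraps to the top.
Fold 1 and 6 up from 3: 1 -> back, 6 -> front.
Opposite pairs are therefore: (1, 6), (2, 4), (3, 5).
Face 2 is opposite face 4.
face 4


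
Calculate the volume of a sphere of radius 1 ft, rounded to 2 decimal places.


Shape: sphere
Radius r = 1 ft
Formula: V = (4/3) * pi * r^3
r^3 = 1
(4/3) * 1 = 1.333333
V = 1.333333 * pi
V = 4.19
4.19 ft^3


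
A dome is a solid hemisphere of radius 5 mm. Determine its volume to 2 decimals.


Shape: hemisphere (half of a sphere)
Radius r = 5 mm
Formula: V = (1/2) * (4/3) * pi * r^3 = (2/3) * pi * r^3
r^3 = 125
(2/3) * 125 = 83.333333
V = 83.333333 * pi
V = 261.8
261.8 mm^3


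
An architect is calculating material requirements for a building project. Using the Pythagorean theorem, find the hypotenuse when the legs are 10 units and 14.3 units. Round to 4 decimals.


Shape: right triangle
Legs a = 10 units, b = 14.3 units
Formula: c = sqrt(a^2 + b^2)
a^2 = 100, b^2 = 204.49
a^2 + b^2 = 304.49
c = sqrt(304.49)
c = 17.4496
17.4496 units


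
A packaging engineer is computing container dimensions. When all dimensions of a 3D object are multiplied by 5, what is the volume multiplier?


Linear scale factor k = 5
Rule: under a linear scaling by k, volumes scale by k^3.
k^3 = 5 * 5 * 5
k^3 = 25 * 5
k^3 = 125
Volume scales by a factor of 125.
125 (dimensionless)


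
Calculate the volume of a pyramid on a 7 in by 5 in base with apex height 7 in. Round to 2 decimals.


Shape: rectangular pyramid
Base: 7 in x 5 in, Height h = 7 in
Formula: V = (1/3) * base_area * h
base_area = 7 * 5 = 35
base_area * h = 35 * 7 = 245
V = 245 / 3
V = 81.67
81.67 in^3


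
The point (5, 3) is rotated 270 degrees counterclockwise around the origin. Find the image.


Transformation: rotation about the origin
Original point: (5, 3)
Rule for 270 deg counterclockwise: (x, y) -> (y, -x)
Apply: (5, 3) -> (3, -5)
(3, -5)


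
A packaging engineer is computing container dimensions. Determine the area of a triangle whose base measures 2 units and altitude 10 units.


Shape: triangle
Base b = 2 units, Height h = 10 units
Formula: A = (1/2) * b * h
A = 0.5 * 2 * 10
A = 0.5 * 20
A = 10
10 units^2


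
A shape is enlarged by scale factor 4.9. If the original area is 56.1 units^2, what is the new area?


Linear scale factor k = 4.9
Original area = 56.1 units^2
Rule: under a linear scaling by k, areas scale by k^2.
k^2 = 4.9^2 = 24.01
New area = 56.1 * 24.01
New area = 1346.961
1346.961 units^2


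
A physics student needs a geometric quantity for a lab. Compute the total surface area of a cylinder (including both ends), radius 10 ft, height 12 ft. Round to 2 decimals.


Shape: closed cylinder
Radius r = 10 ft, Height h = 12 ft
Formula: SA = 2*pi*r^2 + 2*pi*r*h = 2*pi*r*(r + h)
r + h = 22
2 * r * (r + h) = 2 * 10 * 22 = 440
SA = 440 * pi
SA = 1382.3
1382.3 ft^2


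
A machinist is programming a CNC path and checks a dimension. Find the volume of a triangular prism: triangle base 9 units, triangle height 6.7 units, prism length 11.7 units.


Shape: triangular prism
Triangle base = 9 units, triangle height = 6.7 units, prism length L = 11.7 units
Formula: V = (1/2 * b * h_tri) * L
Cross-section area = 0.5 * 9 * 6.7 = 30.15
V = 30.15 * 11.7
V = 352.755
352.755 units^3


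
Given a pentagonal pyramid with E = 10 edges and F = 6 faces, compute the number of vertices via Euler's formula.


Polyhedron: pentagonal pyramid
Euler's formula for convex polyhedra: V - E + F = 2
Given: E = 10 edges and F = 6 faces
Solve for V:
V = 2 + E - F = 2 + 10 - 6 = 6
6 vertices


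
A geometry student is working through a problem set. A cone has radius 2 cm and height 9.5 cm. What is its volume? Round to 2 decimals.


Shape: cone
Radius r = 2 cm, Height h = 9.5 cm
Formula: V = (1/3) * pi * r^2 * h
r^2 = 4
pi * r^2 * h = pi * 4 * 9.5 = 38 * pi
V = 38 * pi / 3
V = 39.79
39.79 cm^3


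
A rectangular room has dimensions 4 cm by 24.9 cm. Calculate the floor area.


Shape: rectangle
Length l = 4 cm, Width w = 24.9 cm
Formula: A = l * w
A = 4 * 24.9
A = 99.6
99.6 cm^2


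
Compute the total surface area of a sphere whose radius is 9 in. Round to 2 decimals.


Shape: sphere
Radius r = 9 in
Formula: SA = 4 * pi * r^2
r^2 = 81
SA = 4 * pi * 81
SA = 324 * pi
SA = 1017.88
1017.88 in^2


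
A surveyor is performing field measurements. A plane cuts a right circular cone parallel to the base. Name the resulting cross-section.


Solid: right circular cone
Cutting plane: parallel to the base
Visualize the intersection of the plane with the solid's surface.
The boundary of the cut region is a circle.
circle


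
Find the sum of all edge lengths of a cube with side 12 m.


Shape: cube
Side s = 12 m
A cube has 12 edges, all equal.
Formula: total edge length = 12 * s
Total = 12 * 12
Total = 144
144 m


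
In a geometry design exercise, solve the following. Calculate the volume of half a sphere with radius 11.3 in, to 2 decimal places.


Shape: hemisphere (half of a sphere)
Radius r = 11.3 in
Formula: V = (1/2) * (4/3) * pi * r^3 = (2/3) * pi * r^3
r^3 = 1442.897
(2/3) * 1442.897 = 961.931333
V = 961.931333 * pi
V = 3022
3022 in^3


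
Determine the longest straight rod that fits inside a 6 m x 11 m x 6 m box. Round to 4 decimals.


Shape: rectangular box (space diagonal)
l = 6 m, w = 11 m, h = 6 m
Visualize: the diagonal of the base, then a right triangle with that diagonal and the height.
Formula: d = sqrt(l^2 + w^2 + h^2)
l^2 + w^2 + h^2 = 36 + 121 + 36 = 193
d = sqrt(193)
d = 13.8924
13.8924 m


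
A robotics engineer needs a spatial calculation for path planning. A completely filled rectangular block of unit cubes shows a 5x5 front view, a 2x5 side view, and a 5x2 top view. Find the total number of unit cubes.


Orthographic views of a solid rectangular block:
Front view 5 x 5 -> length = 5, height = 5
Side view 2 x 5 -> width = 2, height = 5 (consistent)
Top view 5 x 2 -> confirms length = 5, width = 2
The block is 5 x 2 x 5.
Total unit cubes = 5 * 2 * 5 = 50
50 unit cubes


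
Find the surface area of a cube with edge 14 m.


Shape: cube
Side s = 14 m
A cube has 6 square faces.
Formula: SA = 6 * s^2
s^2 = 196
SA = 6 * 196
SA = 1176
1176 m^2


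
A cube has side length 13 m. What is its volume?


Shape: cube
Side s = 13 m
Formula: V = s^3
V = 13 * 13 * 13
V = 169 * 13
V = 2197
2197 m^3


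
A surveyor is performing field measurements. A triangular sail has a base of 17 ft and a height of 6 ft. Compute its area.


Shape: triangle
Base b = 17 ft, Height h = 6 ft
Formula: A = (1/2) * b * h
A = 0.5 * 17 * 6
A = 0.5 * 102
A = 51
51 ft^2


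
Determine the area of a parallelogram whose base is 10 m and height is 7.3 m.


Shape: parallelogram
Base b = 10 m, Height h = 7.3 m
Formula: A = b * h
A = 10 * 7.3
A = 73
73 m^2


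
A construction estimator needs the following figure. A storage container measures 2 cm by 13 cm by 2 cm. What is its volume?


Shape: rectangular prism
l = 2 cm, w = 13 cm, h = 2 cm
Formula: V = l * w * h
V = 2 * 13 * 2
V = 26 * 2
V = 52
52 cm^3


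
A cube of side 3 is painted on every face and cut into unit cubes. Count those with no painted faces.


Large cube: 3 x 3 x 3, cut into unit cubes.
n = 3, so n - 2 = 1
Unpainted cubes form the interior (n - 2)^3 block.
(n - 2)^3 = 1^3 = 1
1 unit cubes


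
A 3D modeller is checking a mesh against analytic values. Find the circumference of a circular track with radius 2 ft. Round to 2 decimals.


Shape: circle
Radius r = 2 ft
Formula: C = 2 * pi * r
C = 2 * pi * 2
C = 4 * pi
C = 12.57
12.57 ft


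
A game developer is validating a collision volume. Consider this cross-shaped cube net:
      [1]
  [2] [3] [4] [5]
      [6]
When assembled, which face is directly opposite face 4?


Net: cross layout. Take square 3 as the base (bottom).
Fold the four squares in the horizontal row up around 3: 2 -> left, 4 -> right, 5 wraps to the top.
Fold 1 and 6 up from 3: 1 -> back, 6 -> front.
Opposite pairs are therefore: (1, 6), (2, 4), (3, 5).
Face 4 is opposite face 2.
face 2


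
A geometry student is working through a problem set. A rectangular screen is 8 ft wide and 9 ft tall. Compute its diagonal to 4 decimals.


Shape: rectangle (diagonal via Pythagoras)
Sides: 8 ft and 9 ft
Formula: d = sqrt(l^2 + w^2)
l^2 = 64, w^2 = 81
l^2 + w^2 = 145
d = sqrt(145)
d = 12.0416
12.0416 ft


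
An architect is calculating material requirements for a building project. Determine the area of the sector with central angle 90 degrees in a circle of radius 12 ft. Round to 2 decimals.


Shape: circular sector
Radius r = 12 ft, Angle = 90 degrees
Formula: A = (angle/360) * pi * r^2
r^2 = 144
Fraction of circle = 90/360
A = (90/360) * pi * 144
A = 36 * pi
A = 113.1
113.1 ft^2


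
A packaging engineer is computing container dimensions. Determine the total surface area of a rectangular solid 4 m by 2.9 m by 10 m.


Shape: rectangular prism
l = 4 m, w = 2.9 m, h = 10 m
Formula: SA = 2(lw + lh + wh)
lw = 11.6, lh = 40, wh = 29
lw + lh + wh = 80.6
SA = 2 * 80.6
SA = 161.2
161.2 m^2


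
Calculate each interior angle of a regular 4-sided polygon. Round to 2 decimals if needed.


Shape: regular square (4 sides)
Formula: interior angle = (n - 2) * 180 / n
(n - 2) = 2
(n - 2) * 180 = 360
angle = 360 / 4
angle = 90
90 degrees


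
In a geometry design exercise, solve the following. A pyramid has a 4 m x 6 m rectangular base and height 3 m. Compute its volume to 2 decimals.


Shape: rectangular pyramid
Base: 4 m x 6 m, Height h = 3 m
Formula: V = (1/3) * base_area * h
base_area = 4 * 6 = 24
base_area * h = 24 * 3 = 72
V = 72 / 3
V = 24
24 m^3


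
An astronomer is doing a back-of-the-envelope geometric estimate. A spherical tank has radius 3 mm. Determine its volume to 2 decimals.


Shape: sphere
Radius r = 3 mm
Formula: V = (4/3) * pi * r^3
r^3 = 27
(4/3) * 27 = 36
V = 36 * pi
V = 113.1
113.1 mm^3


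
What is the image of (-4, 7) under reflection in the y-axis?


Transformation: reflection
Original point: (-4, 7)
Rule for reflection over the y-axis: (x, y) -> (-x, y)
Apply: (-4, 7) -> (4, 7)
(4, 7)


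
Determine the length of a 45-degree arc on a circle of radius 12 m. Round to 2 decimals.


Shape: circular arc
Radius r = 12 m, Angle = 45 degrees
Formula: L = (angle/360) * 2 * pi * r
2 * pi * r = 24 * pi
L = (45/360) * 24 * pi
L = 3 * pi
L = 9.42
9.42 m


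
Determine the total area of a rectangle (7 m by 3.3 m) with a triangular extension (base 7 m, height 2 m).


Composite shape: rectangle + triangle
Rectangle area = 7 * 3.3 = 23.1
Triangle area = 0.5 * 7 * 2 = 7
Total = 23.1 + 7
Total = 30.1
30.1 m^2


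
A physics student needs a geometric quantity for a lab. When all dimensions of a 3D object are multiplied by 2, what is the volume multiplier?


Linear scale factor k = 2
Rule: under a linear scaling by k, volumes scale by k^3.
k^3 = 2 * 2 * 2
k^3 = 4 * 2
k^3 = 8
Volume scales by a factor of 8.
8 (dimensionless)


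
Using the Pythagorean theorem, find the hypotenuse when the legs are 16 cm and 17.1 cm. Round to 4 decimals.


Shape: right triangle
Legs a = 16 cm, b = 17.1 cm
Formula: c = sqrt(a^2 + b^2)
a^2 = 256, b^2 = 292.41
a^2 + b^2 = 548.41
c = sqrt(548.41)
c = 23.4182
23.4182 cm


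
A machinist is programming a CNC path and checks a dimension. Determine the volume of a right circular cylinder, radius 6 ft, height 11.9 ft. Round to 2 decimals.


Shape: cylinder
Radius r = 6 ft, Height h = 11.9 ft
Formula: V = pi * r^2 * h
r^2 = 36
V = pi * 36 * 11.9
V = 428.4 * pi
V = 1345.86
1345.86 ft^3


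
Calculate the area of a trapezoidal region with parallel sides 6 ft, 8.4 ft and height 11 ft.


Shape: trapezoid
Parallel sides a = 6 ft, b = 8.4 ft; Height h = 11 ft
Formula: A = (a + b) * h / 2
a + b = 6 + 8.4 = 14.4
A = 14.4 * 11 / 2
A = 158.4 / 2
A = 79.2
79.2 ft^2


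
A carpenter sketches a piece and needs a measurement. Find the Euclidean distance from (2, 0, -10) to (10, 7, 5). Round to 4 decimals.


3D distance between two points
P1 = (2, 0, -10), P2 = (10, 7, 5)
Formula: d = sqrt((x2-x1)^2 + (y2-y1)^2 + (z2-z1)^2)
dx = 10 - 2 = 8
dy = 7 - 0 = 7
dz = 5 - -10 = 15
dx^2 + dy^2 + dz^2 = 64 + 49 + 225 = 338
d = sqrt(338)
d = 18.3848
18.3848 units


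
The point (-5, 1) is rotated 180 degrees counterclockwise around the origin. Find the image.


Transformation: rotation about the origin
Original point: (-5, 1)
Rule for 180 deg: (x, y) -> (-x, -y)
Apply: (-5, 1) -> (5, -1)
(5, -1)


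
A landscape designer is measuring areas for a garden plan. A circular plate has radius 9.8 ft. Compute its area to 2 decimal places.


Shape: circle
Radius r = 9.8 ft
Formula: A = pi * r^2
r^2 = 9.8^2 = 96.04
A = pi * 96.04
A = 301.72
301.72 ft^2


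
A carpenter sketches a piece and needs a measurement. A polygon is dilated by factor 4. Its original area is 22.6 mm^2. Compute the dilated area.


Linear scale factor k = 4
Original area = 22.6 mm^2
Rule: under a linear scaling by k, areas scale by k^2.
k^2 = 4^2 = 16
New area = 22.6 * 16
New area = 361.6
361.6 mm^2


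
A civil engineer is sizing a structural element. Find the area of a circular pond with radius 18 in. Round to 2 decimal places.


Shape: circle
Radius r = 18 in
Formula: A = pi * r^2
r^2 = 18^2 = 324
A = pi * 324
A = 1017.88
1017.88 in^2


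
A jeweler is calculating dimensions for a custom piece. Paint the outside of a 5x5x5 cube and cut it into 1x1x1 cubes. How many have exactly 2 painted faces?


Large cube: 5 x 5 x 5, cut into unit cubes.
n = 5, so n - 2 = 3
Cubes with 2 painted faces lie along the edges, excluding corners.
A cube has 12 edges; each contributes (n - 2) = 3 such cubes.
Count = 12 * 3 = 36
36 unit cubes


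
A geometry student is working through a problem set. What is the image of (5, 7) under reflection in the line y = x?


Transformation: reflection
Original point: (5, 7)
Rule for reflection over y = x: (x, y) -> (y, x)
Apply: (5, 7) -> (7, 5)
(7, 5)


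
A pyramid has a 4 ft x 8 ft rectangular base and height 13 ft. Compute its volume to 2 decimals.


Shape: rectangular pyramid
Base: 4 ft x 8 ft, Height h = 13 ft
Formula: V = (1/3) * base_area * h
base_area = 4 * 8 = 32
base_area * h = 32 * 13 = 416
V = 416 / 3
V = 138.67
138.67 ft^3


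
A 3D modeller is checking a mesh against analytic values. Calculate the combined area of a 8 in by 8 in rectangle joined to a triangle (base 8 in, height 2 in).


Composite shape: rectangle + triangle
Rectangle area = 8 * 8 = 64
Triangle area = 0.5 * 8 * 2 = 8
Total = 64 + 8
Total = 72
72 in^2


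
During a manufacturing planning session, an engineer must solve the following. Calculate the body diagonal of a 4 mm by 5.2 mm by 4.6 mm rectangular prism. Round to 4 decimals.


Shape: rectangular box (space diagonal)
l = 4 mm, w = 5.2 mm, h = 4.6 mm
Visualize: the diagonal of the base, then a right triangle with that diagonal and the height.
Formula: d = sqrt(l^2 + w^2 + h^2)
l^2 + w^2 + h^2 = 16 + 27.04 + 21.16 = 64.2
d = sqrt(64.2)
d = 8.0125
8.0125 mm


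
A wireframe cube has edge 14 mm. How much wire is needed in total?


Shape: cube
Side s = 14 mm
A cube has 12 edges, all equal.
Formula: total edge length = 12 * s
Total = 12 * 14
Total = 168
168 mm


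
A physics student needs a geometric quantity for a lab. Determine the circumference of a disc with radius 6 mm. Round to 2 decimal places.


Shape: circle
Radius r = 6 mm
Formula: C = 2 * pi * r
C = 2 * pi * 6
C = 12 * pi
C = 37.7
37.7 mm


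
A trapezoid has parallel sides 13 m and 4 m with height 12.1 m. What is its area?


Shape: trapezoid
Parallel sides a = 13 m, b = 4 m; Height h = 12.1 m
Formula: A = (a + b) * h / 2
a + b = 13 + 4 = 17
A = 17 * 12.1 / 2
A = 205.7 / 2
A = 102.85
102.85 m^2


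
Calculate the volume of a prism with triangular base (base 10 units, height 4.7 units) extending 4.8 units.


Shape: triangular prism
Triangle base = 10 units, triangle height = 4.7 units, prism length L = 4.8 units
Formula: V = (1/2 * b * h_tri) * L
Cross-section area = 0.5 * 10 * 4.7 = 23.5
V = 23.5 * 4.8
V = 112.8
112.8 units^3


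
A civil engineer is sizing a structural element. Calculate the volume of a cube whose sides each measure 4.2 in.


Shape: cube
Side s = 4.2 in
Formula: V = s^3
V = 4.2 * 4.2 * 4.2
V = 17.64 * 4.2
V = 74.088
74.088 in^3


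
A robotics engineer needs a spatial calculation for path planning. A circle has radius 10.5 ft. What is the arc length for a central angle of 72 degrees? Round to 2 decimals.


Shape: circular arc
Radius r = 10.5 ft, Angle = 72 degrees
Formula: L = (angle/360) * 2 * pi * r
2 * pi * r = 21 * pi
L = (72/360) * 21 * pi
L = 4.2 * pi
L = 13.19
13.19 ft


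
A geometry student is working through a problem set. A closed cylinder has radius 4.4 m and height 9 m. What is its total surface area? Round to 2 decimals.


Shape: closed cylinder
Radius r = 4.4 m, Height h = 9 m
Formula: SA = 2*pi*r^2 + 2*pi*r*h = 2*pi*r*(r + h)
r + h = 13.4
2 * r * (r + h) = 2 * 4.4 * 13.4 = 117.92
SA = 117.92 * pi
SA = 370.46
370.46 m^2


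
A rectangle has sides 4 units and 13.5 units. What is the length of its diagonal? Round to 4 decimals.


Shape: rectangle (diagonal via Pythagoras)
Sides: 4 units and 13.5 units
Formula: d = sqrt(l^2 + w^2)
l^2 = 16, w^2 = 182.25
l^2 + w^2 = 198.25
d = sqrt(198.25)
d = 14.0801
14.0801 units


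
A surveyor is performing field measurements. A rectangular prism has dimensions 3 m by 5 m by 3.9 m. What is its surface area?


Shape: rectangular prism
l = 3 m, w = 5 m, h = 3.9 m
Formula: SA = 2(lw + lh + wh)
lw = 15, lh = 11.7, wh = 19.5
lw + lh + wh = 46.2
SA = 2 * 46.2
SA = 92.4
92.4 m^2


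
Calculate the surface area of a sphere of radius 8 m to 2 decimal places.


Shape: sphere
Radius r = 8 m
Formula: SA = 4 * pi * r^2
r^2 = 64
SA = 4 * pi * 64
SA = 256 * pi
SA = 804.25
804.25 m^2


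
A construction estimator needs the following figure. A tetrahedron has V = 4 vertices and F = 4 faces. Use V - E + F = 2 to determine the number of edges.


Polyhedron: tetrahedron
Euler's formula for convex polyhedra: V - E + F = 2
Given: V = 4 vertices and F = 4 faces
Solve for E:
E = V + F - 2 = 4 + 4 - 2 = 6
6 edges


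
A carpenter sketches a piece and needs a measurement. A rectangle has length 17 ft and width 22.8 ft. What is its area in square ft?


Shape: rectangle
Length l = 17 ft, Width w = 22.8 ft
Formula: A = l * w
A = 17 * 22.8
A = 387.6
387.6 ft^2


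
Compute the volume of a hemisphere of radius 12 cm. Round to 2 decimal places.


Shape: hemisphere (half of a sphere)
Radius r = 12 cm
Formula: V = (1/2) * (4/3) * pi * r^3 = (2/3) * pi * r^3
r^3 = 1728
(2/3) * 1728 = 1152
V = 1152 * pi
V = 3619.11
3619.11 cm^3


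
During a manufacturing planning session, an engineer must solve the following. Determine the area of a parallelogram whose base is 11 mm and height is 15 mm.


Shape: parallelogram
Base b = 11 mm, Height h = 15 mm
Formula: A = b * h
A = 11 * 15
A = 165
165 mm^2


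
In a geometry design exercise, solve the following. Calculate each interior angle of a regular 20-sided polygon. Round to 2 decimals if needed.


Shape: regular icosagon (20 sides)
Formula: interior angle = (n - 2) * 180 / n
(n - 2) = 18
(n - 2) * 180 = 3240
angle = 3240 / 20
angle = 162
162 degrees


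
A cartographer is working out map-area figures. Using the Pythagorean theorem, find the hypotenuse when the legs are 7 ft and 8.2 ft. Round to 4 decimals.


Shape: right triangle
Legs a = 7 ft, b = 8.2 ft
Formula: c = sqrt(a^2 + b^2)
a^2 = 49, b^2 = 67.24
a^2 + b^2 = 116.24
c = sqrt(116.24)
c = 10.7815
10.7815 ft


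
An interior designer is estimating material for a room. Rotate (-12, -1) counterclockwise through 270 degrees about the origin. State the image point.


Transformation: rotation about the origin
Original point: (-12, -1)
Rule for 270 deg counterclockwise: (x, y) -> (y, -x)
Apply: (-12, -1) -> (-1, 12)
(-1, 12)


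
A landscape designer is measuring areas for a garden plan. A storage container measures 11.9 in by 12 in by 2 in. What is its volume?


Shape: rectangular prism
l = 11.9 in, w = 12 in, h = 2 in
Formula: V = l * w * h
V = 11.9 * 12 * 2
V = 142.8 * 2
V = 285.6
285.6 in^3


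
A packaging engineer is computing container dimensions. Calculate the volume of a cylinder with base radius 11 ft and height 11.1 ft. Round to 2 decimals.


Shape: cylinder
Radius r = 11 ft, Height h = 11.1 ft
Formula: V = pi * r^2 * h
r^2 = 121
V = pi * 121 * 11.1
V = 1343.1 * pi
V = 4219.47
4219.47 ft^3


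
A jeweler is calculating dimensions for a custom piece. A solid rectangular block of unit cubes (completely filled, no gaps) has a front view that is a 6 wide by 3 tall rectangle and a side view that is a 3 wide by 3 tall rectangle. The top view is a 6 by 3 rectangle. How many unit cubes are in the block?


Orthographic views of a solid rectangular block:
Front view 6 x 3 -> length = 6, height = 3
Side view 3 x 3 -> width = 3, height = 3 (consistent)
Top view 6 x 3 -> confirms length = 6, width = 3
The block is 6 x 3 x 3.
Total unit cubes = 6 * 3 * 3 = 54
54 unit cubes


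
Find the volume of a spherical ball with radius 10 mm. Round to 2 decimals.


Shape: sphere
Radius r = 10 mm
Formula: V = (4/3) * pi * r^3
r^3 = 1000
(4/3) * 1000 = 1333.333333
V = 1333.333333 * pi
V = 4188.79
4188.79 mm^3


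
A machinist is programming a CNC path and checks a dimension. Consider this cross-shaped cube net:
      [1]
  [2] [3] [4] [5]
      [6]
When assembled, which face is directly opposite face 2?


Net: cross layout. Take square 3 as the base (bottom).
Fold the four squares in the horizontal row up around 3: 2 -> left, 4 -> right, 5 wraps to the top.
Fold 1 and 6 up from 3: 1 -> back, 6 -> front.
Opposite pairs are therefore: (1, 6), (2, 4), (3, 5).
Face 2 is opposite face 4.
face 4


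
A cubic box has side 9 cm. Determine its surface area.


Shape: cube
Side s = 9 cm
A cube has 6 square faces.
Formula: SA = 6 * s^2
s^2 = 81
SA = 6 * 81
SA = 486
486 cm^2


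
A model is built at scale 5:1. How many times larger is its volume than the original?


Linear scale factor k = 5
Rule: under a linear scaling by k, volumes scale by k^3.
k^3 = 5 * 5 * 5
k^3 = 25 * 5
k^3 = 125
Volume scales by a factor of 125.
125 (dimensionless)


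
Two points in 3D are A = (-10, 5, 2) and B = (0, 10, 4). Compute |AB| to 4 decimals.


3D distance between two points
P1 = (-10, 5, 2), P2 = (0, 10, 4)
Formula: d = sqrt((x2-x1)^2 + (y2-y1)^2 + (z2-z1)^2)
dx = 0 - -10 = 10
dy = 10 - 5 = 5
dz = 4 - 2 = 2
dx^2 + dy^2 + dz^2 = 100 + 25 + 4 = 129
d = sqrt(129)
d = 11.3578
11.3578 units


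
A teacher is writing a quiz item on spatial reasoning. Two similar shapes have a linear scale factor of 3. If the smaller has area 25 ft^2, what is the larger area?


Linear scale factor k = 3
Original area = 25 ft^2
Rule: under a linear scaling by k, areas scale by k^2.
k^2 = 3^2 = 9
New area = 25 * 9
New area = 225
225 ft^2


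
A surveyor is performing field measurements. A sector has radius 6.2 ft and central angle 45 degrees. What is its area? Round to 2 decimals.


Shape: circular sector
Radius r = 6.2 ft, Angle = 45 degrees
Formula: A = (angle/360) * pi * r^2
r^2 = 38.44
Fraction of circle = 45/360
A = (45/360) * pi * 38.44
A = 4.805 * pi
A = 15.1
15.1 ft^2


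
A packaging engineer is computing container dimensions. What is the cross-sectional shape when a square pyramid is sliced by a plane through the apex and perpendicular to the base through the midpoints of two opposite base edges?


Solid: square pyramid
Cutting plane: through the apex and perpendicular to the base through the midpoints of two opposite base edges
Visualize the intersection of the plane with the solid's surface.
The boundary of the cut region is a isosceles triangle.
isosceles triangle


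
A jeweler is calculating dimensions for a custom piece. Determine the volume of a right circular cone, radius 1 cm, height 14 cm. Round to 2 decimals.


Shape: cone
Radius r = 1 cm, Height h = 14 cm
Formula: V = (1/3) * pi * r^2 * h
r^2 = 1
pi * r^2 * h = pi * 1 * 14 = 14 * pi
V = 14 * pi / 3
V = 14.66
14.66 cm^3


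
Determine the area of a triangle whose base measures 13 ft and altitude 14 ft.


Shape: triangle
Base b = 13 ft, Height h = 14 ft
Formula: A = (1/2) * b * h
A = 0.5 * 13 * 14
A = 0.5 * 182
A = 91
91 ft^2


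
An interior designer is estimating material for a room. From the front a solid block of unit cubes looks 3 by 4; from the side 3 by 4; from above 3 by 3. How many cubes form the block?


Orthographic views of a solid rectangular block:
Front view 3 x 4 -> length = 3, height = 4
Side view 3 x 4 -> width = 3, height = 4 (consistent)
Top view 3 x 3 -> confirms length = 3, width = 3
The block is 3 x 3 x 4.
Total unit cubes = 3 * 3 * 4 = 36
36 unit cubes
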